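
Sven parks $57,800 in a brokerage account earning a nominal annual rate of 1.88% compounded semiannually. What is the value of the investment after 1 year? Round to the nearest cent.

$58,891.75

Periodic rate = 1.88%/2 = 0.0094; periods = 2·1 = 2.
A = 57,800·(1 + 0.0094)^2 ≈ 57,800·1.01888836 ≈ 58,891.7472.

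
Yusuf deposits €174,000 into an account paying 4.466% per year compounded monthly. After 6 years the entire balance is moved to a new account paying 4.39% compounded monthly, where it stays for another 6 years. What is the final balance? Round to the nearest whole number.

Phase 1: 174,000·(1 + 0.04466/12)^72 ≈ 227,356.1894.
Phase 2: 227,356.1894·(1 + 0.0439/12)^72 ≈ 295,727.1603.

€295,727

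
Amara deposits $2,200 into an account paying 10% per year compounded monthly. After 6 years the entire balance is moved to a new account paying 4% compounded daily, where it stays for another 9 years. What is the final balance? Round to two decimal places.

After 6 years at 10%: 2,200 × 1.81759428 ≈ 3,998.7074.
Then 9 years at 4%: 3,998.7074 × 1.433301143 ≈ 5,731.3519.

$5,731.35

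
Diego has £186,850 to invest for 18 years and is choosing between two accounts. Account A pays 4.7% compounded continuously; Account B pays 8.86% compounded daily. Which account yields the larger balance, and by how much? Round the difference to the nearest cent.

Account A growth factor: e^(0.047·18) = e^0.846 ≈ 2.33030695676; balance ≈ 435,417.8549.
Account B growth factor: (1 + 0.0886/365)^6570 ≈ 4.9263900116; balance ≈ 920,495.9737.
Account B is larger by 485,078.1188.

Account B, by £485,078.12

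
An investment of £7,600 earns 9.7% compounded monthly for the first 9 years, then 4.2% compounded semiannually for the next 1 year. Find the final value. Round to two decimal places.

£18,900.79

After 9 years at 9.7%: 7,600 × 2.3856950906 ≈ 18,131.2827.
Then 1 years at 4.2%: 18,131.2827 × 1.042441 ≈ 18,900.7925.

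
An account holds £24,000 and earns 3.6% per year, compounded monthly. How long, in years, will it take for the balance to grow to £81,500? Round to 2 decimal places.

(1 + 0.003)^(12t) = 81,500/24,000 = 3.3958.
12t·ln(1 + 0.003) = ln(3.3958); 12t = 1.2225/0.00299551 ≈ 408.1274.
t ≈ 34.0106 years.

34.01 years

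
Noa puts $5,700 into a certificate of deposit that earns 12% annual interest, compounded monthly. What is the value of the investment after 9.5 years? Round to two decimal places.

$17,721.95

Periodic rate = 12%/12 = 0.01; periods = 12·9.5 = 114.
A = 5,700·(1 + 0.01)^114 ≈ 5,700·3.1091137485 ≈ 17,721.9484.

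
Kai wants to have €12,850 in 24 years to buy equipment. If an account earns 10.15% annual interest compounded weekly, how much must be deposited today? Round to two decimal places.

Growth factor = (1 + 0.1015/52)^1248 ≈ 11.400140124.
P = 12,850/11.400140124 ≈ 1,127.1791.

€1,127.18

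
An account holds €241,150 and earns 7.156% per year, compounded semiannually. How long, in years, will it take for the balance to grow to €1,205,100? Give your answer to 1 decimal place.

We need (1 + 0.03578)^(2t) = 4.9973, so 2t = ln 4.9973 / ln 1.03578 ≈ 45.7662.
t ≈ 45.7662/2 = 22.8831 years.

22.9 years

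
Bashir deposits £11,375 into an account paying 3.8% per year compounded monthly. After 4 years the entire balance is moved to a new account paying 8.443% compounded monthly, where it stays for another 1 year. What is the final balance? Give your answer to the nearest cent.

£14,401.21

Phase 1: 11,375·(1 + 0.038/12)^48 ≈ 13,239.1428.
Phase 2: 13,239.1428·(1 + 0.08443/12)^12 ≈ 14,401.2092.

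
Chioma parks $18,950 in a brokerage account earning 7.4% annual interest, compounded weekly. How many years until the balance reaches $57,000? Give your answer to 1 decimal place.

14.9 years

We need (1 + 0.00142308)^(52t) = 3.0079, so 52t = ln 3.0079 / ln 1.001423 ≈ 774.4000.
t ≈ 774.4000/52 = 14.8923 years.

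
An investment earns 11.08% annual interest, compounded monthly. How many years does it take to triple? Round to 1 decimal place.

(1 + 0.00923333)^(12t) = 3.
12t = ln 3 / ln(1 + 0.00923333) ≈ 1.0986/0.00919097 ≈ 119.5317.
t ≈ 9.9610.

10.0 years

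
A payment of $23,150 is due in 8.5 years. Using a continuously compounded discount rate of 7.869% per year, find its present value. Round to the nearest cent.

$11,859.51

P = A·e^(−rt) = 23,150·e^(−0.668865).
e^(−0.668865) ≈ 0.51228969674, so P ≈ 11,859.5065.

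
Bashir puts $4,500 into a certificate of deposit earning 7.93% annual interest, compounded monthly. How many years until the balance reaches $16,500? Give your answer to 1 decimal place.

16.4 years

We need (1 + 0.00660833)^(12t) = 3.6667, so 12t = ln 3.6667 / ln 1.006608 ≈ 197.2617.
t ≈ 197.2617/12 = 16.4385 years.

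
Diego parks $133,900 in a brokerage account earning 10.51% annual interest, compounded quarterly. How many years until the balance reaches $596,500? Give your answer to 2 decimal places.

(1 + 0.026275)^(4t) = 596,500/133,900 = 4.4548.
4t·ln(1 + 0.026275) = ln(4.4548); 4t = 1.494/0.0259357 ≈ 57.6034.
t ≈ 14.4008 years.

14.40 years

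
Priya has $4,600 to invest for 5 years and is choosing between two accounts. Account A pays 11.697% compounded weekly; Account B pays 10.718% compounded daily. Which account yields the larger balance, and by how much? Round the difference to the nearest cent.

A: (1 + 0.11697/52)^260 ≈ 1.793543366, so 4,600 × 1.793543366 ≈ 8,250.2995.
B: (1 + 0.10718/365)^1825 ≈ 1.708851203, so 4,600 × 1.708851203 ≈ 7,860.7155.
Difference ≈ 389.5840 in favor of A.

Account A, by $389.58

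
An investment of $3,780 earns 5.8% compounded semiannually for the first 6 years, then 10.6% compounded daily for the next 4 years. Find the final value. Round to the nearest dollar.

$8,139

Phase 1: 3,780·(1 + 0.029)^12 ≈ 5,326.9215.
Phase 2: 5,326.9215·(1 + 0.106/365)^1460 ≈ 8,139.3631.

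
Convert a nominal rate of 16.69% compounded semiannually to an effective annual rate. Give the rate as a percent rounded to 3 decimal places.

17.386%

EAR = (1 + 16.69%/2)^2 − 1 = (1 + 0.08345)^2 − 1.
(1 + 0.08345)^2 ≈ 1.173864, so EAR ≈ 17.38639%.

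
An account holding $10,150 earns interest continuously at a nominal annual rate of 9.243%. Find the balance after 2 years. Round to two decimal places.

$12,210.96

A = P·e^(rt) = 10,150·e^(0.09243·2) = 10,150·e^0.18486.
e^0.18486 ≈ 1.2030500013, so A ≈ 12,210.9575.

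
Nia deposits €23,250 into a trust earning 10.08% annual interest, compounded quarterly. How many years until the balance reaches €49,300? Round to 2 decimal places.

7.55 years

We need (1 + 0.0252)^(4t) = 2.1204, so 4t = ln 2.1204 / ln 1.0252 ≈ 30.2004.
t ≈ 30.2004/4 = 7.5501 years.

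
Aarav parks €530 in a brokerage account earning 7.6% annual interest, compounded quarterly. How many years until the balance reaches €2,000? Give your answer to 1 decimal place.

17.6 years

(1 + 0.019)^(4t) = 2,000/530 = 3.7736.
4t·ln(1 + 0.019) = ln(3.7736); 4t = 1.328/0.0188218 ≈ 70.5580.
t ≈ 17.6395 years.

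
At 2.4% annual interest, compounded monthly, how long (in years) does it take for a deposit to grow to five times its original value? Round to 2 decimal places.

67.13 years

(1 + 0.002)^(12t) = 5.
12t = ln 5 / ln(1 + 0.002) ≈ 1.6094/0.001998 ≈ 805.5234.
t ≈ 67.1270.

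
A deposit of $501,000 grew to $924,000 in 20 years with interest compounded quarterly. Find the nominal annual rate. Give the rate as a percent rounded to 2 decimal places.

3.07%

(1 + r/4)^80 = 924,000/501,000 = 1.84431.
1 + r/4 = 1.84431^(1/80) ≈ 1.007681, so r/4 ≈ 0.00768067.
r ≈ 4·0.00768067 = 3.07227%.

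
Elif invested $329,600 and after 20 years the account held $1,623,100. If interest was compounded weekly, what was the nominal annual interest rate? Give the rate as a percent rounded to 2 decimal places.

7.98%

The 1040-period growth factor is 1,623,100/329,600 = 4.92445.
r/52 = 4.92445^(1/1040) − 1 ≈ 0.00153407, so r ≈ 52·0.00153407 = 7.97718%.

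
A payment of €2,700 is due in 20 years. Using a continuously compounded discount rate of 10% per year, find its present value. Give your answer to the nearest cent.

P = A·e^(−rt) = 2,700·e^(−2).
e^(−2) ≈ 0.1353352832, so P ≈ 365.4053.

€365.41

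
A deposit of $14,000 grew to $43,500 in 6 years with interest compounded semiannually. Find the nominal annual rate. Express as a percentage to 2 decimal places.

19.82%

(1 + r/2)^12 = 43,500/14,000 = 3.10714.
1 + r/2 = 3.10714^(1/12) ≈ 1.099082, so r/2 ≈ 0.099082.
r ≈ 2·0.099082 = 19.81640%.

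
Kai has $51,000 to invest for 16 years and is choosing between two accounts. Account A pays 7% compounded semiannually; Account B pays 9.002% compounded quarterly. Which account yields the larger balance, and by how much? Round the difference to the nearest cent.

A: (1 + 0.035)^32 ≈ 3.00670758632, so 51,000 × 3.00670758632 ≈ 153,342.0869.
B: (1 + 0.022505)^64 ≈ 4.15516413069, so 51,000 × 4.15516413069 ≈ 211,913.3707.
Difference ≈ 58,571.2838 in favor of B.

Account B, by $58,571.28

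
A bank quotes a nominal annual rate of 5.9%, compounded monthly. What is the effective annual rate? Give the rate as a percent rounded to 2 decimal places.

EAR = (1 + 5.9%/12)^12 − 1 = (1 + 0.00491667)^12 − 1.
(1 + 0.00491667)^12 ≈ 1.060622, so EAR ≈ 6.06219%.

6.06%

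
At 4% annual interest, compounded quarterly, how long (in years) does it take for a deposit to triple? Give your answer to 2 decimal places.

(1 + 0.01)^(4t) = 3.
4t = ln 3 / ln(1 + 0.01) ≈ 1.0986/0.00995033 ≈ 110.4096.
t ≈ 27.6024.

27.60 years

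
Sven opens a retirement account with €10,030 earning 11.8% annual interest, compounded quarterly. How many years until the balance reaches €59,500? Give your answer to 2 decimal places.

We need (1 + 0.0295)^(4t) = 5.9322, so 4t = ln 5.9322 / ln 1.0295 ≈ 61.2383.
t ≈ 61.2383/4 = 15.3096 years.

15.31 years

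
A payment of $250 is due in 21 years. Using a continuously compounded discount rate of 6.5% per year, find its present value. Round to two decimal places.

$63.85

P = A·e^(−rt) = 250·e^(−1.365).
e^(−1.365) ≈ 0.255380676, so P ≈ 63.8452.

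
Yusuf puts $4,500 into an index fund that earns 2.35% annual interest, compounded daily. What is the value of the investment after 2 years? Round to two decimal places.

$4,716.54

Periodic rate = 2.35%/365 = 0.0000643836; periods = 365·2 = 730.
A = 4,500·(1 + 0.0235/365)^730 ≈ 4,500·1.048120423 ≈ 4,716.5419.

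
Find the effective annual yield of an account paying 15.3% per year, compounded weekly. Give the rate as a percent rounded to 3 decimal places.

EAR = (1 + 15.3%/52)^52 − 1 = (1 + 0.00294231)^52 − 1.
(1 + 0.00294231)^52 ≈ 1.165063, so EAR ≈ 16.50632%.

16.506%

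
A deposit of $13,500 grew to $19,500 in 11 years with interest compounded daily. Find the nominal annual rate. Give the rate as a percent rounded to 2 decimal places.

3.34%

(1 + r/365)^4015 = 19,500/13,500 = 1.44444.
1 + r/365 = 1.44444^(1/4015) ≈ 1.000092, so r/365 ≈ 0.0000915919.
r ≈ 365·0.0000915919 = 3.34311%.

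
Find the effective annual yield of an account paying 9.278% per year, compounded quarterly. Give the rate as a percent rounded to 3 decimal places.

One year is 4 periods at 0.023195 each: (1 + 0.023195)^4 ≈ 1.096058.
EAR = 1.096058 − 1 ≈ 9.60583%.

9.606%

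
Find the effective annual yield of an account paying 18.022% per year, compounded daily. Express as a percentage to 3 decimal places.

19.743%

EAR = (1 + 18.022%/365)^365 − 1 = (1 + 0.000493753)^365 − 1.
(1 + 0.000493753)^365 ≈ 1.197428, so EAR ≈ 19.74275%.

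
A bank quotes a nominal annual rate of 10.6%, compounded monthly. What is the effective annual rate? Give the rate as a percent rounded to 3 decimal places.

11.130%

One year is 12 periods at 0.00883333 each: (1 + 0.00883333)^12 ≈ 1.111305.
EAR = 1.111305 − 1 ≈ 11.13045%.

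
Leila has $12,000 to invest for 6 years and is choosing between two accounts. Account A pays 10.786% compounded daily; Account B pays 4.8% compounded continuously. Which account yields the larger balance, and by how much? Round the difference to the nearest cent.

Account A, by $6,914.02

A: (1 + 0.10786/365)^2190 ≈ 1.9099258107, so 12,000 × 1.9099258107 ≈ 22,919.1097.
B: e^(0.048·6) = e^0.288 ≈ 1.3337573041, so 12,000 × 1.3337573041 ≈ 16,005.0876.
Difference ≈ 6,914.0221 in favor of A.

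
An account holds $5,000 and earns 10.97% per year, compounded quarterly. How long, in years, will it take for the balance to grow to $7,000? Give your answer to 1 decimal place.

3.1 years

We need (1 + 0.027425)^(4t) = 1.4, so 4t = ln 1.4 / ln 1.027425 ≈ 12.4363.
t ≈ 12.4363/4 = 3.1091 years.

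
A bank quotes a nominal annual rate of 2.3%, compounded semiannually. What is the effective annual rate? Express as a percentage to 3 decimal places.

2.313%

EAR = (1 + 2.3%/2)^2 − 1 = (1 + 0.0115)^2 − 1.
(1 + 0.0115)^2 ≈ 1.023132, so EAR ≈ 2.31323%.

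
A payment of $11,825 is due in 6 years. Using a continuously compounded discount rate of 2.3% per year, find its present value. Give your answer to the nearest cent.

P = A·e^(−rt) = 11,825·e^(−0.138).
e^(−0.138) ≈ 0.87109869175, so P ≈ 10,300.7420.

$10,300.74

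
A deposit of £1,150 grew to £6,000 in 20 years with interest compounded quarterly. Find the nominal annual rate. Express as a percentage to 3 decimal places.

8.346%

The 80-period growth factor is 6,000/1,150 = 5.21739.
r/4 = 5.21739^(1/80) − 1 ≈ 0.0208647, so r ≈ 4·0.0208647 = 8.34586%.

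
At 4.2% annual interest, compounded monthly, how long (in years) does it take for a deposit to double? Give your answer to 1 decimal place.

16.5 years

(1 + 0.0035)^(12t) = 2.
12t = ln 2 / ln(1 + 0.0035) ≈ 0.69315/0.00349389 ≈ 198.3884.
t ≈ 16.5324.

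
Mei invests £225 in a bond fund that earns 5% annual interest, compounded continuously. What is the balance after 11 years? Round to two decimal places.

A = P·e^(rt) = 225·e^(0.05·11) = 225·e^0.55.
e^0.55 ≈ 1.73325302, so A ≈ 389.9819.

£389.98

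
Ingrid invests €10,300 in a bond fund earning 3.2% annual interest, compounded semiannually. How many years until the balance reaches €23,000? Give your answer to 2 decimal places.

(1 + 0.016)^(2t) = 23,000/10,300 = 2.233.
2t·ln(1 + 0.016) = ln(2.233); 2t = 0.80335/0.0158733 ≈ 50.6100.
t ≈ 25.3050 years.

25.31 years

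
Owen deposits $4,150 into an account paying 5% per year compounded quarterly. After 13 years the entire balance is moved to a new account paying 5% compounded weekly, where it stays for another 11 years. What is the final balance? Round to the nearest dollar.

After 13 years at 5%: 4,150 × 1.9078387177 ≈ 7,917.5307.
Then 11 years at 5%: 7,917.5307 × 1.7327950599 ≈ 13,719.4580.

$13,719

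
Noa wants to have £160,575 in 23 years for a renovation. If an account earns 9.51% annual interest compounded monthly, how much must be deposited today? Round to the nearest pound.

Periodic rate = 9.51%/12 = 0.007925; 276 periods.
P = 160,575/(1 + 0.007925)^276 ≈ 160,575/8.83462221553 ≈ 18,175.6499.

£18,176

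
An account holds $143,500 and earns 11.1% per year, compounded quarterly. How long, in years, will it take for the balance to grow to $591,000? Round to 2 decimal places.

12.93 years

(1 + 0.02775)^(4t) = 591,000/143,500 = 4.1185.
4t·ln(1 + 0.02775) = ln(4.1185); 4t = 1.4155/0.0273719 ≈ 51.7128.
t ≈ 12.9282 years.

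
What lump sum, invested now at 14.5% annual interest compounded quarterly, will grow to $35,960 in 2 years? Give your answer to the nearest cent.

$27,046.02

Growth factor = (1 + 0.03625)^8 ≈ 1.3295857396.
P = 35,960/1.3295857396 ≈ 27,046.0181.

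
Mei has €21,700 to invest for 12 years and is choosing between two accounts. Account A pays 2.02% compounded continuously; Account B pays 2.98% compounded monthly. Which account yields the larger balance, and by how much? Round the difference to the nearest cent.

Account B, by €3,362.55

A: e^(0.0202·12) = e^0.2424 ≈ 1.2743038124, so 21,700 × 1.2743038124 ≈ 27,652.3927.
B: (1 + 0.0298/12)^144 ≈ 1.4292598369, so 21,700 × 1.4292598369 ≈ 31,014.9385.
Difference ≈ 3,362.5457 in favor of B.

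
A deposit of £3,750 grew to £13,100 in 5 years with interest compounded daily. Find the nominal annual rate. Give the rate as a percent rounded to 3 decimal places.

The 1825-period growth factor is 13,100/3,750 = 3.49333.
r/365 = 3.49333^(1/1825) − 1 ≈ 0.000685636, so r ≈ 365·0.000685636 = 25.02570%.

25.026%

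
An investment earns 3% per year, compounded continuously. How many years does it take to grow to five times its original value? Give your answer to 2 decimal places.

53.65 years

e^(0.03t) = 5, so 0.03t = ln 5 ≈ 1.6094.
t ≈ 1.6094/0.03 ≈ 53.6479.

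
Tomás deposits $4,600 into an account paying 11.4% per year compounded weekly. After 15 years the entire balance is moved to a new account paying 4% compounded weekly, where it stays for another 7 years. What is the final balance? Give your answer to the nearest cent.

After 15 years at 11.4%: 4,600 × 5.5186226651 ≈ 25,385.6643.
Then 7 years at 4%: 25,385.6643 × 1.3229874021 ≈ 33,584.9140.

$33,584.91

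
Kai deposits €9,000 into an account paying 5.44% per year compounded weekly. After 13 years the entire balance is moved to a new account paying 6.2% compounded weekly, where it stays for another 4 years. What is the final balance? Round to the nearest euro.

€23,381

Phase 1: 9,000·(1 + 0.0544/52)^676 ≈ 18,247.9896.
Phase 2: 18,247.9896·(1 + 0.062/52)^208 ≈ 23,380.6133.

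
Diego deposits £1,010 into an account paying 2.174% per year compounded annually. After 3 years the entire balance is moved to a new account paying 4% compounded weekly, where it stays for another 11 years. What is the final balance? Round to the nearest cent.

£1,672.47

After 3 years at 2.174%: 1,010 × 1.066648158 ≈ 1,077.3146.
Then 11 years at 4%: 1,077.3146 × 1.55244461 ≈ 1,672.4713.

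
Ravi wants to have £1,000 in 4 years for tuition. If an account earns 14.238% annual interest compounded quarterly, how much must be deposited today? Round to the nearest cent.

Periodic rate = 14.238%/4 = 0.035595; 16 periods.
P = 1,000/(1 + 0.035595)^16 ≈ 1,000/1.75000431 ≈ 571.4272.

£571.43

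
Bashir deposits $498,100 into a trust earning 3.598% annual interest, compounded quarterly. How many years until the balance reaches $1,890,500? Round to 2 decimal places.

37.24 years

(1 + 0.008995)^(4t) = 1,890,500/498,100 = 3.7954.
4t·ln(1 + 0.008995) = ln(3.7954); 4t = 1.3338/0.00895479 ≈ 148.9478.
t ≈ 37.2370 years.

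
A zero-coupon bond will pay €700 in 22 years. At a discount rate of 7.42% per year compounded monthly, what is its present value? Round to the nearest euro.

Growth factor = (1 + 0.0742/12)^264 ≈ 5.09048887.
P = 700/5.09048887 ≈ 137.5114.

€138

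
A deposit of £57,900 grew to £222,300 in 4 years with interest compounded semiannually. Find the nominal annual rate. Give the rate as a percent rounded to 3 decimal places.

36.626%

(1 + r/2)^8 = 222,300/57,900 = 3.83938.
1 + r/2 = 3.83938^(1/8) ≈ 1.18313, so r/2 ≈ 0.18313.
r ≈ 2·0.18313 = 36.62608%.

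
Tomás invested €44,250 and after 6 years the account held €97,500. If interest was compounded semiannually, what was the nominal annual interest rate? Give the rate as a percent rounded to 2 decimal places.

13.61%

(1 + r/2)^12 = 97,500/44,250 = 2.20339.
1 + r/2 = 2.20339^(1/12) ≈ 1.068048, so r/2 ≈ 0.0680484.
r ≈ 2·0.0680484 = 13.60969%.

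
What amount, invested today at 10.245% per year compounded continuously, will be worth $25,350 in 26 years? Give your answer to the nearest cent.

$1,766.64

P = A·e^(−rt) = 25,350·e^(−2.6637).
e^(−2.6637) ≈ 0.06968989153, so P ≈ 1,766.6388.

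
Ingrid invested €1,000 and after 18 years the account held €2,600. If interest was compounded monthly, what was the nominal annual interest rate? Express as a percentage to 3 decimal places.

5.320%

The 216-period growth factor is 2,600/1,000 = 2.6.
r/12 = 2.6^(1/216) − 1 ≈ 0.00443346, so r ≈ 12·0.00443346 = 5.32016%.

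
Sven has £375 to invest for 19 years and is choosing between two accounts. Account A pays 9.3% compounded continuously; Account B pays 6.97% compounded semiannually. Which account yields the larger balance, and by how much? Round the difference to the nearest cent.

Account A, by £816.58

Account A growth factor: e^(0.093·19) = e^1.767 ≈ 5.853267194; balance ≈ 2,194.9752.
Account B growth factor: (1 + 0.03485)^38 ≈ 3.67571095; balance ≈ 1,378.3916.
Account A is larger by 816.5836.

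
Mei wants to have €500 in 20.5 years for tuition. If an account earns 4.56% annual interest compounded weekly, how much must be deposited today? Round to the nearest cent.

Periodic rate = 4.56%/52 = 0.000876923; 1066 periods.
P = 500/(1 + 0.0456/52)^1066 ≈ 500/2.54566106 ≈ 196.4126.

€196.41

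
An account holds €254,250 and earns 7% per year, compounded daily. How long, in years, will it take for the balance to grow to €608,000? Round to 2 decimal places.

We need (1 + 0.000191781)^(365t) = 2.3913, so 365t = ln 2.3913 / ln 1.000192 ≈ 4546.5466.
t ≈ 4546.5466/365 = 12.4563 years.

12.46 years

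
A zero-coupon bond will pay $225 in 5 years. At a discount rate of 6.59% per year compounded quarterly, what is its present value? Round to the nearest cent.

Growth factor = (1 + 0.016475)^20 ≈ 1.38654521.
P = 225/1.38654521 ≈ 162.2738.

$162.27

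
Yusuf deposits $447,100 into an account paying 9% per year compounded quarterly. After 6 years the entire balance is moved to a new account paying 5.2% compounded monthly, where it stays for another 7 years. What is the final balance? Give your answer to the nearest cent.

$1,096,644.68

After 6 years at 9%: 447,100 × 1.705766576085 ≈ 762,648.2362.
Then 7 years at 5.2%: 762,648.2362 × 1.437942977278 ≈ 1,096,644.6753.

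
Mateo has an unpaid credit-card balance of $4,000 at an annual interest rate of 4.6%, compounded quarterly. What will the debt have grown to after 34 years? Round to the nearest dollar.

Periodic rate = 4.6%/4 = 0.0115; periods = 4·34 = 136.
A = 4,000·(1 + 0.0115)^136 ≈ 4,000·4.7354433609 ≈ 18,941.7734.

$18,942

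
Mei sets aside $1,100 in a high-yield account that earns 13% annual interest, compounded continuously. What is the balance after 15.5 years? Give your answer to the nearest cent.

$8,250.80

A = P·e^(rt) = 1,100·e^(0.13·15.5) = 1,100·e^2.015.
e^2.015 ≈ 7.500727381, so A ≈ 8,250.8001.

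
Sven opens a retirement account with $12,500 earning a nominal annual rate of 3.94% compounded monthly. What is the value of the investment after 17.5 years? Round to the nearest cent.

$24,880.87

Periodic rate = 3.94%/12 = 0.00328333; periods = 12·17.5 = 210.
A = 12,500·(1 + 0.0394/12)^210 ≈ 12,500·1.9904695037 ≈ 24,880.8688.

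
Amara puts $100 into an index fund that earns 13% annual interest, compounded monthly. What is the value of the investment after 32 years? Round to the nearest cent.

$6,265.40

Periodic rate = 13%/12 = 0.0108333; periods = 12·32 = 384.
A = 100·(1 + 0.13/12)^384 ≈ 100·62.65403574 ≈ 6,265.4036.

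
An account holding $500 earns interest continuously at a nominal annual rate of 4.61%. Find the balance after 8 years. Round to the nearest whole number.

$723

A = P·e^(rt) = 500·e^(0.0461·8) = 500·e^0.3688.
e^0.3688 ≈ 1.44599838, so A ≈ 722.9992.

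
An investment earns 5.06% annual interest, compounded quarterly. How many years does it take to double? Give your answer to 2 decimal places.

(1 + 0.01265)^(4t) = 2.
4t = ln 2 / ln(1 + 0.01265) ≈ 0.69315/0.0125707 ≈ 55.1401.
t ≈ 13.7850.

13.79 years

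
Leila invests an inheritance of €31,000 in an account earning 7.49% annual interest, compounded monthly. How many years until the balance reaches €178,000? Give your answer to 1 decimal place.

23.4 years

We need (1 + 0.00624167)^(12t) = 5.7419, so 12t = ln 5.7419 / ln 1.006242 ≈ 280.8938.
t ≈ 280.8938/12 = 23.4078 years.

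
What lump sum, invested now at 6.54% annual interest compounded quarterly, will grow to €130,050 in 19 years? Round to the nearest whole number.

Growth factor = (1 + 0.01635)^76 ≈ 3.4299686793.
P = 130,050/3.4299686793 ≈ 37,915.7981.

€37,916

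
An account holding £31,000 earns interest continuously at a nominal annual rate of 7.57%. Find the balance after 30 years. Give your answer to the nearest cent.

A = P·e^(rt) = 31,000·e^(0.0757·30) = 31,000·e^2.271.
e^2.271 ≈ 9.6890850562, so A ≈ 300,361.6367.

£300,361.64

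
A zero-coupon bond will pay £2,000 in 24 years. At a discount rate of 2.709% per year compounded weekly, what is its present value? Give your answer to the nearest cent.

£1,044.10

Growth factor = (1 + 0.02709/52)^1248 ≈ 1.915523023.
P = 2,000/1.915523023 ≈ 1,044.1013.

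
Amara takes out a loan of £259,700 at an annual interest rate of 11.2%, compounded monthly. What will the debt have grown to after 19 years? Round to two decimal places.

Periodic rate = 11.2%/12 = 0.00933333; periods = 12·19 = 228.
A = 259,700·(1 + 0.112/12)^228 ≈ 259,700·8.315578595892 ≈ 2,159,555.7614.

£2,159,555.76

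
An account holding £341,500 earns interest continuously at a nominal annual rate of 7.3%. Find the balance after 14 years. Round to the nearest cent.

A = P·e^(rt) = 341,500·e^(0.073·14) = 341,500·e^1.022.
e^1.022 ≈ 2.77874670358, so A ≈ 948,941.9993.

£948,942.00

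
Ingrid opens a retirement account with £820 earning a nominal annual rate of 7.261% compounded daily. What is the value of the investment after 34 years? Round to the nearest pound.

Periodic rate = 7.261%/365 = 0.000198932; periods = 365·34 = 12410.
A = 820·(1 + 0.07261/365)^12410 ≈ 820·11.80466128 ≈ 9,679.8223.

£9,680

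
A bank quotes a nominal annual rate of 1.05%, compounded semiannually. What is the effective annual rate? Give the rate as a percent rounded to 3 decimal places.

EAR = (1 + 1.05%/2)^2 − 1 = (1 + 0.00525)^2 − 1.
(1 + 0.00525)^2 ≈ 1.010528, so EAR ≈ 1.05276%.

1.053%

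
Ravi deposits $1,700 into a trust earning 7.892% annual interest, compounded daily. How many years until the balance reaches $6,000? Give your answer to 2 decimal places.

(1 + 0.000216219)^(365t) = 6,000/1,700 = 3.5294.
365t·ln(1 + 0.000216219) = ln(3.5294); 365t = 1.2611/0.000216196 ≈ 5833.2825.
t ≈ 15.9816 years.

15.98 years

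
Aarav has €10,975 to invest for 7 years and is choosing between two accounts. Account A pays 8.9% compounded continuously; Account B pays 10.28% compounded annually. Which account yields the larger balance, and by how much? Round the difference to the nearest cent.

A: e^(0.089·7) = e^0.623 ≈ 1.8645131995, so 10,975 × 1.8645131995 ≈ 20,463.0324.
B: (1 + 0.1028)^7 ≈ 1.9837059777, so 10,975 × 1.9837059777 ≈ 21,771.1731.
Difference ≈ 1,308.1407 in favor of B.

Account B, by €1,308.14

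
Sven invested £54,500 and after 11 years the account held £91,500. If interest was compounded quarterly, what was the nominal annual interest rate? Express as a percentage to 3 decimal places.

4.738%

(1 + r/4)^44 = 91,500/54,500 = 1.6789.
1 + r/4 = 1.6789^(1/44) ≈ 1.011845, so r/4 ≈ 0.0118455.
r ≈ 4·0.0118455 = 4.73819%.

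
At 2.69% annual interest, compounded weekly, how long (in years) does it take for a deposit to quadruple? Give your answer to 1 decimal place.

(1 + 0.000517308)^(52t) = 4.
52t = ln 4 / ln(1 + 0.000517308) ≈ 1.3863/0.000517174 ≈ 2680.5186.
t ≈ 51.5484.

51.5 years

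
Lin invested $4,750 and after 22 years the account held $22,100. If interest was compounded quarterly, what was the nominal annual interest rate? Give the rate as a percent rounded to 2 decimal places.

The 88-period growth factor is 22,100/4,750 = 4.65263.
r/4 = 4.65263^(1/88) − 1 ≈ 0.0176243, so r ≈ 4·0.0176243 = 7.04973%.

7.05%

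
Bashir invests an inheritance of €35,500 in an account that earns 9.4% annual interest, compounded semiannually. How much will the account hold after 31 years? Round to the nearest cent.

Periodic rate = 9.4%/2 = 0.047; periods = 2·31 = 62.
A = 35,500·(1 + 0.047)^62 ≈ 35,500·17.2462335909 ≈ 612,241.2925.

€612,241.29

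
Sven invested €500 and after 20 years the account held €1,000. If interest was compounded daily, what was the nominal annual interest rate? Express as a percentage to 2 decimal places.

3.47%

(1 + r/365)^7300 = 1,000/500 = 2.
1 + r/365 = 2^(1/7300) ≈ 1.000095, so r/365 ≈ 0.0000949562.
r ≈ 365·0.0000949562 = 3.46590%.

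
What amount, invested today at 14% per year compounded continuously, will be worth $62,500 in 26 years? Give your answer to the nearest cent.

$1,640.77

P = A·e^(−rt) = 62,500·e^(−3.64).
e^(−3.64) ≈ 0.026252343966, so P ≈ 1,640.7715.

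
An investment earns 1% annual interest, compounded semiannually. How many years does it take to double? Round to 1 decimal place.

(1 + 0.005)^(2t) = 2.
2t = ln 2 / ln(1 + 0.005) ≈ 0.69315/0.00498754 ≈ 138.9757.
t ≈ 69.4879.

69.5 years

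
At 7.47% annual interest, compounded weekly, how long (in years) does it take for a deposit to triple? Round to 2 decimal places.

(1 + 0.00143654)^(52t) = 3.
52t = ln 3 / ln(1 + 0.00143654) ≈ 1.0986/0.00143551 ≈ 765.3127.
t ≈ 14.7176.

14.72 years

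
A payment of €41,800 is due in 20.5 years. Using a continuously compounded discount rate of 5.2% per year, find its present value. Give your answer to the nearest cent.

€14,395.22

P = A·e^(−rt) = 41,800·e^(−1.066).
e^(−1.066) ≈ 0.34438329922, so P ≈ 14,395.2219.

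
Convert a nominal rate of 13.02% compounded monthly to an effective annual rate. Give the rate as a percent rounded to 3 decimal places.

13.826%

One year is 12 periods at 0.01085 each: (1 + 0.01085)^12 ≈ 1.138258.
EAR = 1.138258 − 1 ≈ 13.82577%.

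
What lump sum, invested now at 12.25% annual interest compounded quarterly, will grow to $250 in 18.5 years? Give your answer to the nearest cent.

Periodic rate = 12.25%/4 = 0.030625; 74 periods.
P = 250/(1 + 0.030625)^74 ≈ 250/9.32072729 ≈ 26.8219.

$26.82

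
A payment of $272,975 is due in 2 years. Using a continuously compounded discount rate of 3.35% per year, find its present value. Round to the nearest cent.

P = A·e^(−rt) = 272,975·e^(−0.067).
e^(−0.067) ≈ 0.935195201337, so P ≈ 255,284.9101.

$255,284.91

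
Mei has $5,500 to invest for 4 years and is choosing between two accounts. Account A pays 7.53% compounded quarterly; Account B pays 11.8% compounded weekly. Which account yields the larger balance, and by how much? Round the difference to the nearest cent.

A: (1 + 0.018825)^16 ≈ 1.347700814, so 5,500 × 1.347700814 ≈ 7,412.3545.
B: (1 + 0.118/52)^208 ≈ 1.602340336, so 5,500 × 1.602340336 ≈ 8,812.8718.
Difference ≈ 1,400.5174 in favor of B.

Account B, by $1,400.52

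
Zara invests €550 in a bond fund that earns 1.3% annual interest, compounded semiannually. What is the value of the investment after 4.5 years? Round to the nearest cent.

Periodic rate = 1.3%/2 = 0.0065; periods = 2·4.5 = 9.
A = 550·(1 + 0.0065)^9 ≈ 550·1.06004429 ≈ 583.0244.

€583.02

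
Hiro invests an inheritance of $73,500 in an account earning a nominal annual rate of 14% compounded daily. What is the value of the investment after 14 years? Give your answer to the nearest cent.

$521,604.49

Periodic rate = 14%/365 = 0.000383562; periods = 365·14 = 5110.
A = 73,500·(1 + 0.14/365)^5110 ≈ 73,500·7.09665967959 ≈ 521,604.4865.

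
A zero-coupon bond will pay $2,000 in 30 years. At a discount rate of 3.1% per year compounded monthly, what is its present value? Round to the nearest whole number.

Periodic rate = 3.1%/12 = 0.00258333; 360 periods.
P = 2,000/(1 + 0.031/12)^360 ≈ 2,000/2.531471653 ≈ 790.0543.

$790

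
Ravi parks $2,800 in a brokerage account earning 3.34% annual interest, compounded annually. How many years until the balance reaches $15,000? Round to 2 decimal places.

We need (1 + 0.0334)^t = 5.3571, so t = ln 5.3571 / ln 1.0334 ≈ 51.0870.

51.09 years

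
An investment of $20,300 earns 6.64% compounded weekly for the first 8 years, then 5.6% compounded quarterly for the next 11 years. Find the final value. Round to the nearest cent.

Phase 1: 20,300·(1 + 0.0664/52)^416 ≈ 34,518.0379.
Phase 2: 34,518.0379·(1 + 0.014)^44 ≈ 63,637.9411.

$63,637.94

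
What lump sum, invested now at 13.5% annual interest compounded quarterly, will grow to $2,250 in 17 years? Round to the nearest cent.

Periodic rate = 13.5%/4 = 0.03375; 68 periods.
P = 2,250/(1 + 0.03375)^68 ≈ 2,250/9.555546586 ≈ 235.4653.

$235.47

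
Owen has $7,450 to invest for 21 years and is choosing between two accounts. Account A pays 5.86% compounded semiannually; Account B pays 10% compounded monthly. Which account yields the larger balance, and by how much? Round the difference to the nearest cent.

Account B, by $35,254.44

Account A growth factor: (1 + 0.0293)^42 ≈ 3.3632786978; balance ≈ 25,056.4263.
Account B growth factor: (1 + 0.1/12)^252 ≈ 8.0954187018; balance ≈ 60,310.8693.
Account B is larger by 35,254.4430.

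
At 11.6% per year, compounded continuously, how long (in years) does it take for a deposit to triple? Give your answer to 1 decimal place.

9.5 years

e^(0.116t) = 3, so 0.116t = ln 3 ≈ 1.0986.
t ≈ 1.0986/0.116 ≈ 9.4708.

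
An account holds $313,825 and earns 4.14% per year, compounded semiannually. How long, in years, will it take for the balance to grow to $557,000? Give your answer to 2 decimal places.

We need (1 + 0.0207)^(2t) = 1.7749, so 2t = ln 1.7749 / ln 1.0207 ≈ 28.0023.
t ≈ 28.0023/2 = 14.0011 years.

14.00 years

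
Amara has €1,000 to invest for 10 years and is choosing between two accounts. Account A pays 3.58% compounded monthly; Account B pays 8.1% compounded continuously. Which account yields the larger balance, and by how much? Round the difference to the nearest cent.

A: (1 + 0.0358/12)^120 ≈ 1.429703447, so 1,000 × 1.429703447 ≈ 1,429.7034.
B: e^(0.081·10) = e^0.81 ≈ 2.247907987, so 1,000 × 2.247907987 ≈ 2,247.9080.
Difference ≈ 818.2045 in favor of B.

Account B, by €818.20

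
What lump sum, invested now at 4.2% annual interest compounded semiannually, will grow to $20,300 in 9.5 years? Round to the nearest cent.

Growth factor = (1 + 0.021)^19 ≈ 1.484188628.
P = 20,300/1.484188628 ≈ 13,677.5068.

$13,677.51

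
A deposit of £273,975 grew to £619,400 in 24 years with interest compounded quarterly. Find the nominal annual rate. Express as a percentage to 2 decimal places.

3.41%

(1 + r/4)^96 = 619,400/273,975 = 2.26079.
1 + r/4 = 2.26079^(1/96) ≈ 1.008533, so r/4 ≈ 0.00853323.
r ≈ 4·0.00853323 = 3.41329%.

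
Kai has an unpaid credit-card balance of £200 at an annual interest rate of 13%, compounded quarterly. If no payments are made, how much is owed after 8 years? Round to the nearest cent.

£556.56

Growth factor = (1 + 0.0325)^32 ≈ 2.78279959.
A ≈ 200 × 2.78279959 ≈ 556.5599.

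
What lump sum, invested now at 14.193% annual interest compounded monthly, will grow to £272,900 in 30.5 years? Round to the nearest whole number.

Growth factor = (1 + 0.0118275)^366 ≈ 73.9556253148.
P = 272,900/73.9556253148 ≈ 3,690.0506.

£3,690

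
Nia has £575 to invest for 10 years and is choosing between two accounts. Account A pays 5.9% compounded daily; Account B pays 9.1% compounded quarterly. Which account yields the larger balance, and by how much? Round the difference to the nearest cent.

Account B, by £376.75

Account A growth factor: (1 + 0.059/365)^3650 ≈ 1.803902404; balance ≈ 1,037.2439.
Account B growth factor: (1 + 0.02275)^40 ≈ 2.459118895; balance ≈ 1,413.9934.
Account B is larger by 376.7495.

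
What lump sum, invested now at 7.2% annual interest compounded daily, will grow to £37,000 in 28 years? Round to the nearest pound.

£4,929

Growth factor = (1 + 0.072/365)^10220 ≈ 7.5067392804.
P = 37,000/7.5067392804 ≈ 4,928.9044.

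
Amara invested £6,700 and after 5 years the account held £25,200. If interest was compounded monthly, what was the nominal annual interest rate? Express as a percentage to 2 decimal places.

26.79%

The 60-period growth factor is 25,200/6,700 = 3.76119.
r/12 = 3.76119^(1/60) − 1 ≈ 0.0223245, so r ≈ 12·0.0223245 = 26.78938%.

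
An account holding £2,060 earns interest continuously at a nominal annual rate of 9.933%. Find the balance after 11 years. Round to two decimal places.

A = P·e^(rt) = 2,060·e^(0.09933·11) = 2,060·e^1.09263.
e^1.09263 ≈ 2.982106709, so A ≈ 6,143.1398.

£6,143.14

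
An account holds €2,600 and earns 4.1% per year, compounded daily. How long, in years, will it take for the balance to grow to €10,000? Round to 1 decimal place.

32.9 years

(1 + 0.000112329)^(365t) = 10,000/2,600 = 3.8462.
365t·ln(1 + 0.000112329) = ln(3.8462); 365t = 1.3471/0.000112322 ≈ 11992.9145.
t ≈ 32.8573 years.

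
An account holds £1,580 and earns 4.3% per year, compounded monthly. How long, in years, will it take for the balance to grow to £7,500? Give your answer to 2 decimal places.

We need (1 + 0.00358333)^(12t) = 4.7468, so 12t = ln 4.7468 / ln 1.003583 ≈ 435.4233.
t ≈ 435.4233/12 = 36.2853 years.

36.29 years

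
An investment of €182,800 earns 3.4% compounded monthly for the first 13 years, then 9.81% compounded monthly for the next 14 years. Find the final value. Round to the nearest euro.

€1,116,087

After 13 years at 3.4%: 182,800 × 1.554843680526 ≈ 284,225.4248.
Then 14 years at 9.81%: 284,225.4248 × 3.926767766431 ≈ 1,116,087.2365.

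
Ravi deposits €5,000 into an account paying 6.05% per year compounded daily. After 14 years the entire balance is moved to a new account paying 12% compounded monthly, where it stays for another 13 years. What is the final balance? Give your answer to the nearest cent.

After 14 years at 6.05%: 5,000 × 2.3324747099 ≈ 11,662.3735.
Then 13 years at 12%: 11,662.3735 × 4.7220905425 ≈ 55,070.7838.

€55,070.78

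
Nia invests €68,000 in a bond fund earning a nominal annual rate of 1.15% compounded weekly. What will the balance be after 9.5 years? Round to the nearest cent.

Growth factor = (1 + 0.0115/52)^494 ≈ 1.1154277027.
A ≈ 68,000 × 1.1154277027 ≈ 75,849.0838.

€75,849.08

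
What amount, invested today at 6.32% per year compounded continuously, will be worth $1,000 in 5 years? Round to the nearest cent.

$729.06

P = A·e^(−rt) = 1,000·e^(−0.316).
e^(−0.316) ≈ 0.72905945, so P ≈ 729.0595.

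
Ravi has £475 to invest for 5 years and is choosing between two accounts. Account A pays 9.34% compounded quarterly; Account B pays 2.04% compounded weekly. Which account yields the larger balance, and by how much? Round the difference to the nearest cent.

A: (1 + 0.02335)^20 ≈ 1.58666002, so 475 × 1.58666002 ≈ 753.6635.
B: (1 + 0.0204/52)^260 ≈ 1.10736132, so 475 × 1.10736132 ≈ 525.9966.
Difference ≈ 227.6669 in favor of A.

Account A, by £227.67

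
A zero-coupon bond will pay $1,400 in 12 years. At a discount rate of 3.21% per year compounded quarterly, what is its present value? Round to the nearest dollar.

$954

Periodic rate = 3.21%/4 = 0.008025; 48 periods.
P = 1,400/(1 + 0.008025)^48 ≈ 1,400/1.46765018 ≈ 953.9058.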